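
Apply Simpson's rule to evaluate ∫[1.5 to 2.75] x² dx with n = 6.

f(x) = x²
a = 1.5, b = 2.75, n = 6
h = (b - a)/n = 0.208333

Simpson's rule: (h/3)[f(x₀) + 4f(x₁) + 2f(x₂) + ... + f(xₙ)]

x_0 = 1.5000, f(x_0) = 2.250000, coefficient = 1
x_1 = 1.7083, f(x_1) = 2.918403, coefficient = 4
x_2 = 1.9167, f(x_2) = 3.673611, coefficient = 2
x_3 = 2.1250, f(x_3) = 4.515625, coefficient = 4
x_4 = 2.3333, f(x_4) = 5.444444, coefficient = 2
x_5 = 2.5417, f(x_5) = 6.460069, coefficient = 4
x_6 = 2.7500, f(x_6) = 7.562500, coefficient = 1

I ≈ (0.208333/3) × 83.625000 = 5.807292
Exact value: 5.807292
Error: 0.000000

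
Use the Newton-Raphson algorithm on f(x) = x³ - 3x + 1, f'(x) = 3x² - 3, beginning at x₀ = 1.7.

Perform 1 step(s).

f(x) = x³ - 3x + 1
f'(x) = 3x² - 3
x₀ = 1.7

Newton-Raphson formula: x_{n+1} = x_n - f(x_n)/f'(x_n)

Iteration 1:
  f(1.700000) = 0.813000
  f'(1.700000) = 5.670000
  x_1 = 1.700000 - 0.813000/5.670000 = 1.556614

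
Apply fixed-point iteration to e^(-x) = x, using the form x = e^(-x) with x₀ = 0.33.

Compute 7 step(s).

Equation: e^(-x) = x
Fixed-point form: x = e^(-x)
x₀ = 0.33

x_1 = g(0.330000) = 0.718924
x_2 = g(0.718924) = 0.487276
x_3 = g(0.487276) = 0.614297
x_4 = g(0.614297) = 0.541021
x_5 = g(0.541021) = 0.582154
x_6 = g(0.582154) = 0.558694
x_7 = g(0.558694) = 0.571956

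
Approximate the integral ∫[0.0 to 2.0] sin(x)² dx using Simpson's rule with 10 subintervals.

f(x) = sin(x)²
a = 0.0, b = 2.0, n = 10
h = (b - a)/n = 0.200000

Simpson's rule: (h/3)[f(x₀) + 4f(x₁) + 2f(x₂) + ... + f(xₙ)]

x_0 = 0.0000, f(x_0) = 0.000000, coefficient = 1
x_1 = 0.2000, f(x_1) = 0.039470, coefficient = 4
x_2 = 0.4000, f(x_2) = 0.151647, coefficient = 2
x_3 = 0.6000, f(x_3) = 0.318821, coefficient = 4
x_4 = 0.8000, f(x_4) = 0.514600, coefficient = 2
x_5 = 1.0000, f(x_5) = 0.708073, coefficient = 4
x_6 = 1.2000, f(x_6) = 0.868697, coefficient = 2
x_7 = 1.4000, f(x_7) = 0.971111, coefficient = 4
x_8 = 1.6000, f(x_8) = 0.999147, coefficient = 2
x_9 = 1.8000, f(x_9) = 0.948379, coefficient = 4
x_10 = 2.0000, f(x_10) = 0.826822, coefficient = 1

I ≈ (0.200000/3) × 17.838421 = 1.189228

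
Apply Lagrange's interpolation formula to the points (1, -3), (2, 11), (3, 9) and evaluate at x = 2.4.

Lagrange interpolation formula:
P(x) = Σ yᵢ × Lᵢ(x)
where Lᵢ(x) = Π_{j≠i} (x - xⱼ)/(xᵢ - xⱼ)

L_0(2.4) = (2.4 - 2)/(1 - 2) × (2.4 - 3)/(1 - 3) = -0.120000
L_1(2.4) = (2.4 - 1)/(2 - 1) × (2.4 - 3)/(2 - 3) = 0.840000
L_2(2.4) = (2.4 - 1)/(3 - 1) × (2.4 - 2)/(3 - 2) = 0.280000

P(2.4) = (-3)×L_0(2.4) + 11×L_1(2.4) + 9×L_2(2.4)
P(2.4) = 12.120000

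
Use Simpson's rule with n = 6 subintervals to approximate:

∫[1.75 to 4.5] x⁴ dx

f(x) = x⁴
a = 1.75, b = 4.5, n = 6
h = (b - a)/n = 0.458333

Simpson's rule: (h/3)[f(x₀) + 4f(x₁) + 2f(x₂) + ... + f(xₙ)]

x_0 = 1.7500, f(x_0) = 9.378906, coefficient = 1
x_1 = 2.2083, f(x_1) = 23.782555, coefficient = 4
x_2 = 2.6667, f(x_2) = 50.567901, coefficient = 2
x_3 = 3.1250, f(x_3) = 95.367432, coefficient = 4
x_4 = 3.5833, f(x_4) = 164.872733, coefficient = 2
x_5 = 4.0417, f(x_5) = 266.834494, coefficient = 4
x_6 = 4.5000, f(x_6) = 410.062500, coefficient = 1

I ≈ (0.458333/3) × 2394.260598 = 365.789814
Exact value: 365.773633
Error: 0.016181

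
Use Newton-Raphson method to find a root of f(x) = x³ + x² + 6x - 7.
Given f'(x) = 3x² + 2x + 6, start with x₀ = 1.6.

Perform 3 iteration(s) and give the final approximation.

f(x) = x³ + x² + 6x - 7
f'(x) = 3x² + 2x + 6
x₀ = 1.6

Newton-Raphson formula: x_{n+1} = x_n - f(x_n)/f'(x_n)

Iteration 1:
  f(1.600000) = 9.256000
  f'(1.600000) = 16.880000
  x_1 = 1.600000 - 9.256000/16.880000 = 1.051659
Iteration 2:
  f(1.051659) = 1.579059
  f'(1.051659) = 11.421276
  x_2 = 1.051659 - 1.579059/11.421276 = 0.913403
Iteration 3:
  f(0.913403) = 0.076778
  f'(0.913403) = 10.329720
  x_3 = 0.913403 - 0.076778/10.329720 = 0.905970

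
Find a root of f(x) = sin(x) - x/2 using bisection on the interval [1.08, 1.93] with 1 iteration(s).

f(x) = sin(x) - x/2
Initial interval: [1.08, 1.93]

Iteration 1:
  c_1 = (1.080000 + 1.930000)/2 = 1.505000
  f(c_1) = f(1.505000) = 0.245336
  f(a) × f(c) ≥ 0, new interval: [1.505000, 1.930000]

After 1 iteration(s), the approximation is c_1 = 1.505000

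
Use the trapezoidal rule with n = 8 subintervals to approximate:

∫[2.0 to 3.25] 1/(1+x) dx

f(x) = 1/(1+x)
a = 2.0, b = 3.25, n = 8
h = (b - a)/n = 0.156250

Trapezoidal rule: (h/2)[f(x₀) + 2f(x₁) + 2f(x₂) + ... + f(xₙ)]

x_0 = 2.0000, f(x_0) = 0.333333, coefficient = 1
x_1 = 2.1562, f(x_1) = 0.316832, coefficient = 2
x_2 = 2.3125, f(x_2) = 0.301887, coefficient = 2
x_3 = 2.4688, f(x_3) = 0.288288, coefficient = 2
x_4 = 2.6250, f(x_4) = 0.275862, coefficient = 2
x_5 = 2.7812, f(x_5) = 0.264463, coefficient = 2
x_6 = 2.9375, f(x_6) = 0.253968, coefficient = 2
x_7 = 3.0938, f(x_7) = 0.244275, coefficient = 2
x_8 = 3.2500, f(x_8) = 0.235294, coefficient = 1

I ≈ (0.156250/2) × 4.459777 = 0.348420
Exact value: 0.348307
Error: 0.000113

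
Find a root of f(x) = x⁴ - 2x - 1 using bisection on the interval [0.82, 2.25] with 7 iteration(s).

f(x) = x⁴ - 2x - 1
Initial interval: [0.82, 2.25]

Iteration 1:
  c_1 = (0.820000 + 2.250000)/2 = 1.535000
  f(c_1) = f(1.535000) = 1.481796
  f(a) × f(c) < 0, new interval: [0.820000, 1.535000]
Iteration 2:
  c_2 = (0.820000 + 1.535000)/2 = 1.177500
  f(c_2) = f(1.177500) = -1.432600
  f(a) × f(c) ≥ 0, new interval: [1.177500, 1.535000]
Iteration 3:
  c_3 = (1.177500 + 1.535000)/2 = 1.356250
  f(c_3) = f(1.356250) = -0.329056
  f(a) × f(c) ≥ 0, new interval: [1.356250, 1.535000]
Iteration 4:
  c_4 = (1.356250 + 1.535000)/2 = 1.445625
  f(c_4) = f(1.445625) = 0.476146
  f(a) × f(c) < 0, new interval: [1.356250, 1.445625]
Iteration 5:
  c_5 = (1.356250 + 1.445625)/2 = 1.400937
  f(c_5) = f(1.400937) = 0.050025
  f(a) × f(c) < 0, new interval: [1.356250, 1.400937]
Iteration 6:
  c_6 = (1.356250 + 1.400937)/2 = 1.378594
  f(c_6) = f(1.378594) = -0.145208
  f(a) × f(c) ≥ 0, new interval: [1.378594, 1.400937]
Iteration 7:
  c_7 = (1.378594 + 1.400937)/2 = 1.389766
  f(c_7) = f(1.389766) = -0.049038
  f(a) × f(c) ≥ 0, new interval: [1.389766, 1.400937]

After 7 iteration(s), the approximation is c_7 = 1.389766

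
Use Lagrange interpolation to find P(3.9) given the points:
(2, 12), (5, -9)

Lagrange interpolation formula:
P(x) = Σ yᵢ × Lᵢ(x)
where Lᵢ(x) = Π_{j≠i} (x - xⱼ)/(xᵢ - xⱼ)

L_0(3.9) = (3.9 - 5)/(2 - 5) = 0.366667
L_1(3.9) = (3.9 - 2)/(5 - 2) = 0.633333

P(3.9) = 12×L_0(3.9) + (-9)×L_1(3.9)
P(3.9) = -1.300000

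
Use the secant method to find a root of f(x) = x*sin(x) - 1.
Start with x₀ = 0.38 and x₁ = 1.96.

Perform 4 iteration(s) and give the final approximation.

f(x) = x*sin(x) - 1
x₀ = 0.38, x₁ = 1.96

Secant formula: x_{n+1} = x_n - f(x_n)(x_n - x_{n-1})/(f(x_n) - f(x_{n-1}))

Iteration 1:
  f(0.380000) = -0.859050
  f(1.960000) = 0.813415
  x_2 = 1.960000 - 0.813415×(1.960000 - 0.380000)/(0.813415 - (-0.859050))
       = 1.191556
Iteration 2:
  f(1.960000) = 0.813415
  f(1.191556) = 0.106892
  x_3 = 1.191556 - 0.106892×(1.191556 - 1.960000)/(0.106892 - 0.813415)
       = 1.075296
Iteration 3:
  f(1.191556) = 0.106892
  f(1.075296) = -0.054028
  x_4 = 1.075296 - (-0.054028)×(1.075296 - 1.191556)/(-0.054028 - 0.106892)
       = 1.114330
Iteration 4:
  f(1.075296) = -0.054028
  f(1.114330) = 0.000240
  x_5 = 1.114330 - 0.000240×(1.114330 - 1.075296)/(0.000240 - (-0.054028))
       = 1.114157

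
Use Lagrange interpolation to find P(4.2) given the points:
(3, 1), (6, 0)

Lagrange interpolation formula:
P(x) = Σ yᵢ × Lᵢ(x)
where Lᵢ(x) = Π_{j≠i} (x - xⱼ)/(xᵢ - xⱼ)

L_0(4.2) = (4.2 - 6)/(3 - 6) = 0.600000
L_1(4.2) = (4.2 - 3)/(6 - 3) = 0.400000

P(4.2) = 1×L_0(4.2) + 0×L_1(4.2)
P(4.2) = 0.600000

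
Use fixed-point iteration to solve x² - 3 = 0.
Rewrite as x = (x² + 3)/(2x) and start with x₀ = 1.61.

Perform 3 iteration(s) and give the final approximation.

Equation: x² - 3 = 0
Fixed-point form: x = (x² + 3)/(2x)
x₀ = 1.61

x_1 = g(1.610000) = 1.736677
x_2 = g(1.736677) = 1.732057
x_3 = g(1.732057) = 1.732051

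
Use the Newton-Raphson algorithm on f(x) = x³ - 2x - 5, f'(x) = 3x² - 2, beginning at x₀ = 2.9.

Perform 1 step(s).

f(x) = x³ - 2x - 5
f'(x) = 3x² - 2
x₀ = 2.9

Newton-Raphson formula: x_{n+1} = x_n - f(x_n)/f'(x_n)

Iteration 1:
  f(2.900000) = 13.589000
  f'(2.900000) = 23.230000
  x_1 = 2.900000 - 13.589000/23.230000 = 2.315024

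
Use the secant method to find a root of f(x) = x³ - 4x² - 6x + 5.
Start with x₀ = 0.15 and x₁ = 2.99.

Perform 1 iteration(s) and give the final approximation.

f(x) = x³ - 4x² - 6x + 5
x₀ = 0.15, x₁ = 2.99

Secant formula: x_{n+1} = x_n - f(x_n)(x_n - x_{n-1})/(f(x_n) - f(x_{n-1}))

Iteration 1:
  f(0.150000) = 4.013375
  f(2.990000) = -21.969501
  x_2 = 2.990000 - (-21.969501)×(2.990000 - 0.150000)/(-21.969501 - 4.013375)
       = 0.588673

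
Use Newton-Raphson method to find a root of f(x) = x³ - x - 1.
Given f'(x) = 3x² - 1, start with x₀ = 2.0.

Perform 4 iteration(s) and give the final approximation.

f(x) = x³ - x - 1
f'(x) = 3x² - 1
x₀ = 2.0

Newton-Raphson formula: x_{n+1} = x_n - f(x_n)/f'(x_n)

Iteration 1:
  f(2.000000) = 5.000000
  f'(2.000000) = 11.000000
  x_1 = 2.000000 - 5.000000/11.000000 = 1.545455
Iteration 2:
  f(1.545455) = 1.145755
  f'(1.545455) = 6.165289
  x_2 = 1.545455 - 1.145755/6.165289 = 1.359615
Iteration 3:
  f(1.359615) = 0.153705
  f'(1.359615) = 4.545658
  x_3 = 1.359615 - 0.153705/4.545658 = 1.325801
Iteration 4:
  f(1.325801) = 0.004625
  f'(1.325801) = 4.273248
  x_4 = 1.325801 - 0.004625/4.273248 = 1.324719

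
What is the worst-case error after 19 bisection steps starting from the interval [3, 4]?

Bisection error bound: |error| ≤ (b-a)/2^n
|error| ≤ (4 - 3)/2^19 = 1/2^19
|error| ≤ 0.0000019073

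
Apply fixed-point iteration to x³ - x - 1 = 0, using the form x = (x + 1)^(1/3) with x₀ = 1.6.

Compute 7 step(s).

Equation: x³ - x - 1 = 0
Fixed-point form: x = (x + 1)^(1/3)
x₀ = 1.6

x_1 = g(1.600000) = 1.375069
x_2 = g(1.375069) = 1.334214
x_3 = g(1.334214) = 1.326519
x_4 = g(1.326519) = 1.325060
x_5 = g(1.325060) = 1.324783
x_6 = g(1.324783) = 1.324730
x_7 = g(1.324730) = 1.324720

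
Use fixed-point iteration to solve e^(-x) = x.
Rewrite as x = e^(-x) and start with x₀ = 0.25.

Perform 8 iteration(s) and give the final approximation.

Equation: e^(-x) = x
Fixed-point form: x = e^(-x)
x₀ = 0.25

x_1 = g(0.250000) = 0.778801
x_2 = g(0.778801) = 0.458956
x_3 = g(0.458956) = 0.631943
x_4 = g(0.631943) = 0.531558
x_5 = g(0.531558) = 0.587689
x_6 = g(0.587689) = 0.555610
x_7 = g(0.555610) = 0.573722
x_8 = g(0.573722) = 0.563424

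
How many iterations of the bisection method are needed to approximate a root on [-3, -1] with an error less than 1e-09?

We need (b-a)/2^n ≤ 1e-09
(-1 - (-3))/2^n ≤ 1e-09
2/2^n ≤ 1e-09
2^n ≥ 2000000000
n ≥ log₂(2000000000) = 30.90
n ≥ 31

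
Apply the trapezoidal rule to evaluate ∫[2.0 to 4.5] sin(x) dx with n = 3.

f(x) = sin(x)
a = 2.0, b = 4.5, n = 3
h = (b - a)/n = 0.833333

Trapezoidal rule: (h/2)[f(x₀) + 2f(x₁) + 2f(x₂) + ... + f(xₙ)]

x_0 = 2.0000, f(x_0) = 0.909297, coefficient = 1
x_1 = 2.8333, f(x_1) = 0.303400, coefficient = 2
x_2 = 3.6667, f(x_2) = -0.501277, coefficient = 2
x_3 = 4.5000, f(x_3) = -0.977530, coefficient = 1

I ≈ (0.833333/2) × -0.463986 = -0.193327
Exact value: -0.205351
Error: 0.012024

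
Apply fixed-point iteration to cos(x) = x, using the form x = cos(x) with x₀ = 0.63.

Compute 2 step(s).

Equation: cos(x) = x
Fixed-point form: x = cos(x)
x₀ = 0.63

x_1 = g(0.630000) = 0.808028
x_2 = g(0.808028) = 0.690926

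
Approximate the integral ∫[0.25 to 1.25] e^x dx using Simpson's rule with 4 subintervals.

f(x) = e^x
a = 0.25, b = 1.25, n = 4
h = (b - a)/n = 0.250000

Simpson's rule: (h/3)[f(x₀) + 4f(x₁) + 2f(x₂) + ... + f(xₙ)]

x_0 = 0.2500, f(x_0) = 1.284025, coefficient = 1
x_1 = 0.5000, f(x_1) = 1.648721, coefficient = 4
x_2 = 0.7500, f(x_2) = 2.117000, coefficient = 2
x_3 = 1.0000, f(x_3) = 2.718282, coefficient = 4
x_4 = 1.2500, f(x_4) = 3.490343, coefficient = 1

I ≈ (0.250000/3) × 26.476381 = 2.206365
Exact value: 2.206318
Error: 0.000048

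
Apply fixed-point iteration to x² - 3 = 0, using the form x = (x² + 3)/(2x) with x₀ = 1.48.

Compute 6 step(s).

Equation: x² - 3 = 0
Fixed-point form: x = (x² + 3)/(2x)
x₀ = 1.48

x_1 = g(1.480000) = 1.753514
x_2 = g(1.753514) = 1.732182
x_3 = g(1.732182) = 1.732051
x_4 = g(1.732051) = 1.732051
x_5 = g(1.732051) = 1.732051
x_6 = g(1.732051) = 1.732051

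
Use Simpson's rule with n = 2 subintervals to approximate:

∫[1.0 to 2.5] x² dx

f(x) = x²
a = 1.0, b = 2.5, n = 2
h = (b - a)/n = 0.750000

Simpson's rule: (h/3)[f(x₀) + 4f(x₁) + 2f(x₂) + ... + f(xₙ)]

x_0 = 1.0000, f(x_0) = 1.000000, coefficient = 1
x_1 = 1.7500, f(x_1) = 3.062500, coefficient = 4
x_2 = 2.5000, f(x_2) = 6.250000, coefficient = 1

I ≈ (0.750000/3) × 19.500000 = 4.875000
Exact value: 4.875000
Error: 0.000000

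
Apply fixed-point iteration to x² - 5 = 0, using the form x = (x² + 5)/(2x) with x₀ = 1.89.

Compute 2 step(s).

Equation: x² - 5 = 0
Fixed-point form: x = (x² + 5)/(2x)
x₀ = 1.89

x_1 = g(1.890000) = 2.267751
x_2 = g(2.267751) = 2.236289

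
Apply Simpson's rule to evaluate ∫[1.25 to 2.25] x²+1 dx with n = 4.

f(x) = x²+1
a = 1.25, b = 2.25, n = 4
h = (b - a)/n = 0.250000

Simpson's rule: (h/3)[f(x₀) + 4f(x₁) + 2f(x₂) + ... + f(xₙ)]

x_0 = 1.2500, f(x_0) = 2.562500, coefficient = 1
x_1 = 1.5000, f(x_1) = 3.250000, coefficient = 4
x_2 = 1.7500, f(x_2) = 4.062500, coefficient = 2
x_3 = 2.0000, f(x_3) = 5.000000, coefficient = 4
x_4 = 2.2500, f(x_4) = 6.062500, coefficient = 1

I ≈ (0.250000/3) × 49.750000 = 4.145833
Exact value: 4.145833
Error: 0.000000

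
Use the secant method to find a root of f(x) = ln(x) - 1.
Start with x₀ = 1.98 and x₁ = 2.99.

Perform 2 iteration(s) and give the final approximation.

f(x) = ln(x) - 1
x₀ = 1.98, x₁ = 2.99

Secant formula: x_{n+1} = x_n - f(x_n)(x_n - x_{n-1})/(f(x_n) - f(x_{n-1}))

Iteration 1:
  f(1.980000) = -0.316903
  f(2.990000) = 0.095273
  x_2 = 2.990000 - 0.095273×(2.990000 - 1.980000)/(0.095273 - (-0.316903))
       = 2.756541
Iteration 2:
  f(2.990000) = 0.095273
  f(2.756541) = 0.013977
  x_3 = 2.756541 - 0.013977×(2.756541 - 2.990000)/(0.013977 - 0.095273)
       = 2.716404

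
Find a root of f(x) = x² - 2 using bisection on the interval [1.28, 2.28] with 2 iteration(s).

f(x) = x² - 2
Initial interval: [1.28, 2.28]

Iteration 1:
  c_1 = (1.280000 + 2.280000)/2 = 1.780000
  f(c_1) = f(1.780000) = 1.168400
  f(a) × f(c) < 0, new interval: [1.280000, 1.780000]
Iteration 2:
  c_2 = (1.280000 + 1.780000)/2 = 1.530000
  f(c_2) = f(1.530000) = 0.340900
  f(a) × f(c) < 0, new interval: [1.280000, 1.530000]

After 2 iteration(s), the approximation is c_2 = 1.530000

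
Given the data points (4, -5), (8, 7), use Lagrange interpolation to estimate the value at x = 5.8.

Lagrange interpolation formula:
P(x) = Σ yᵢ × Lᵢ(x)
where Lᵢ(x) = Π_{j≠i} (x - xⱼ)/(xᵢ - xⱼ)

L_0(5.8) = (5.8 - 8)/(4 - 8) = 0.550000
L_1(5.8) = (5.8 - 4)/(8 - 4) = 0.450000

P(5.8) = (-5)×L_0(5.8) + 7×L_1(5.8)
P(5.8) = 0.400000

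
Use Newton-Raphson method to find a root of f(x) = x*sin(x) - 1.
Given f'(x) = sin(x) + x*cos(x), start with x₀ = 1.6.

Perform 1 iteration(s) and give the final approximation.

f(x) = x*sin(x) - 1
f'(x) = sin(x) + x*cos(x)
x₀ = 1.6

Newton-Raphson formula: x_{n+1} = x_n - f(x_n)/f'(x_n)

Iteration 1:
  f(1.600000) = 0.599318
  f'(1.600000) = 0.952854
  x_1 = 1.600000 - 0.599318/0.952854 = 0.971029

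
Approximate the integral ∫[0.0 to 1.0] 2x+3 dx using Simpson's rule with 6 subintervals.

f(x) = 2x+3
a = 0.0, b = 1.0, n = 6
h = (b - a)/n = 0.166667

Simpson's rule: (h/3)[f(x₀) + 4f(x₁) + 2f(x₂) + ... + f(xₙ)]

x_0 = 0.0000, f(x_0) = 3.000000, coefficient = 1
x_1 = 0.1667, f(x_1) = 3.333333, coefficient = 4
x_2 = 0.3333, f(x_2) = 3.666667, coefficient = 2
x_3 = 0.5000, f(x_3) = 4.000000, coefficient = 4
x_4 = 0.6667, f(x_4) = 4.333333, coefficient = 2
x_5 = 0.8333, f(x_5) = 4.666667, coefficient = 4
x_6 = 1.0000, f(x_6) = 5.000000, coefficient = 1

I ≈ (0.166667/3) × 72.000000 = 4.000000
Exact value: 4.000000
Error: 0.000000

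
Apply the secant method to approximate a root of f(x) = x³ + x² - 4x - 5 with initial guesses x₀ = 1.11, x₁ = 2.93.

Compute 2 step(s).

f(x) = x³ + x² - 4x - 5
x₀ = 1.11, x₁ = 2.93

Secant formula: x_{n+1} = x_n - f(x_n)(x_n - x_{n-1})/(f(x_n) - f(x_{n-1}))

Iteration 1:
  f(1.110000) = -6.840269
  f(2.930000) = 17.018657
  x_2 = 2.930000 - 17.018657×(2.930000 - 1.110000)/(17.018657 - (-6.840269))
       = 1.631788
Iteration 2:
  f(2.930000) = 17.018657
  f(1.631788) = -4.519409
  x_3 = 1.631788 - (-4.519409)×(1.631788 - 2.930000)/(-4.519409 - 17.018657)
       = 1.904196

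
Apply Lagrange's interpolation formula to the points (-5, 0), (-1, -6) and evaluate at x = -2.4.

Lagrange interpolation formula:
P(x) = Σ yᵢ × Lᵢ(x)
where Lᵢ(x) = Π_{j≠i} (x - xⱼ)/(xᵢ - xⱼ)

L_0(-2.4) = (-2.4 - (-1))/(-5 - (-1)) = 0.350000
L_1(-2.4) = (-2.4 - (-5))/(-1 - (-5)) = 0.650000

P(-2.4) = 0×L_0(-2.4) + (-6)×L_1(-2.4)
P(-2.4) = -3.900000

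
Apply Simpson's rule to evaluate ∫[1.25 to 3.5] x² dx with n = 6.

f(x) = x²
a = 1.25, b = 3.5, n = 6
h = (b - a)/n = 0.375000

Simpson's rule: (h/3)[f(x₀) + 4f(x₁) + 2f(x₂) + ... + f(xₙ)]

x_0 = 1.2500, f(x_0) = 1.562500, coefficient = 1
x_1 = 1.6250, f(x_1) = 2.640625, coefficient = 4
x_2 = 2.0000, f(x_2) = 4.000000, coefficient = 2
x_3 = 2.3750, f(x_3) = 5.640625, coefficient = 4
x_4 = 2.7500, f(x_4) = 7.562500, coefficient = 2
x_5 = 3.1250, f(x_5) = 9.765625, coefficient = 4
x_6 = 3.5000, f(x_6) = 12.250000, coefficient = 1

I ≈ (0.375000/3) × 109.125000 = 13.640625
Exact value: 13.640625
Error: 0.000000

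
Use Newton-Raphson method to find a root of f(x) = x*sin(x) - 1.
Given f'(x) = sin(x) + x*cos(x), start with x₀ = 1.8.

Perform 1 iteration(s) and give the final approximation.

f(x) = x*sin(x) - 1
f'(x) = sin(x) + x*cos(x)
x₀ = 1.8

Newton-Raphson formula: x_{n+1} = x_n - f(x_n)/f'(x_n)

Iteration 1:
  f(1.800000) = 0.752926
  f'(1.800000) = 0.564884
  x_1 = 1.800000 - 0.752926/0.564884 = 0.467114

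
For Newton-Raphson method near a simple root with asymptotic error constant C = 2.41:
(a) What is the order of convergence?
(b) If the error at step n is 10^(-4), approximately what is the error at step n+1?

(a) Newton-Raphson has quadratic (order 2) convergence near simple roots.
    This means |e_{n+1}| ≈ C|e_n|².

(b) With |e_n| = 10^(-4) and C = 2.41:
    |e_{n+1}| ≈ 2.41 × (10^(-4))² = 2.41 × 10^(-8)

(a) 2 (quadratic); (b) |e_{n+1}| ≈ 2.410e-08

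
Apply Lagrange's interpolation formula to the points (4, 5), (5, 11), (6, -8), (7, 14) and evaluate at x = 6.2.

Lagrange interpolation formula:
P(x) = Σ yᵢ × Lᵢ(x)
where Lᵢ(x) = Π_{j≠i} (x - xⱼ)/(xᵢ - xⱼ)

L_0(6.2) = (6.2 - 5)/(4 - 5) × (6.2 - 6)/(4 - 6) × (6.2 - 7)/(4 - 7) = 0.032000
L_1(6.2) = (6.2 - 4)/(5 - 4) × (6.2 - 6)/(5 - 6) × (6.2 - 7)/(5 - 7) = -0.176000
L_2(6.2) = (6.2 - 4)/(6 - 4) × (6.2 - 5)/(6 - 5) × (6.2 - 7)/(6 - 7) = 1.056000
L_3(6.2) = (6.2 - 4)/(7 - 4) × (6.2 - 5)/(7 - 5) × (6.2 - 6)/(7 - 6) = 0.088000

P(6.2) = 5×L_0(6.2) + 11×L_1(6.2) + (-8)×L_2(6.2) + 14×L_3(6.2)
P(6.2) = -8.992000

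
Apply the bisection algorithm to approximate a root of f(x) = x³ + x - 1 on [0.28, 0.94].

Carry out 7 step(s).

f(x) = x³ + x - 1
Initial interval: [0.28, 0.94]

Iteration 1:
  c_1 = (0.280000 + 0.940000)/2 = 0.610000
  f(c_1) = f(0.610000) = -0.163019
  f(a) × f(c) ≥ 0, new interval: [0.610000, 0.940000]
Iteration 2:
  c_2 = (0.610000 + 0.940000)/2 = 0.775000
  f(c_2) = f(0.775000) = 0.240484
  f(a) × f(c) < 0, new interval: [0.610000, 0.775000]
Iteration 3:
  c_3 = (0.610000 + 0.775000)/2 = 0.692500
  f(c_3) = f(0.692500) = 0.024593
  f(a) × f(c) < 0, new interval: [0.610000, 0.692500]
Iteration 4:
  c_4 = (0.610000 + 0.692500)/2 = 0.651250
  f(c_4) = f(0.651250) = -0.072538
  f(a) × f(c) ≥ 0, new interval: [0.651250, 0.692500]
Iteration 5:
  c_5 = (0.651250 + 0.692500)/2 = 0.671875
  f(c_5) = f(0.671875) = -0.024830
  f(a) × f(c) ≥ 0, new interval: [0.671875, 0.692500]
Iteration 6:
  c_6 = (0.671875 + 0.692500)/2 = 0.682187
  f(c_6) = f(0.682187) = -0.000336
  f(a) × f(c) ≥ 0, new interval: [0.682187, 0.692500]
Iteration 7:
  c_7 = (0.682187 + 0.692500)/2 = 0.687344
  f(c_7) = f(0.687344) = 0.012073
  f(a) × f(c) < 0, new interval: [0.682187, 0.687344]

After 7 iteration(s), the approximation is c_7 = 0.687344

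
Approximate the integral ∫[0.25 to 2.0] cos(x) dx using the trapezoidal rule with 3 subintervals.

f(x) = cos(x)
a = 0.25, b = 2.0, n = 3
h = (b - a)/n = 0.583333

Trapezoidal rule: (h/2)[f(x₀) + 2f(x₁) + 2f(x₂) + ... + f(xₙ)]

x_0 = 0.2500, f(x_0) = 0.968912, coefficient = 1
x_1 = 0.8333, f(x_1) = 0.672412, coefficient = 2
x_2 = 1.4167, f(x_2) = 0.153520, coefficient = 2
x_3 = 2.0000, f(x_3) = -0.416147, coefficient = 1

I ≈ (0.583333/2) × 2.204630 = 0.643017
Exact value: 0.661893
Error: 0.018876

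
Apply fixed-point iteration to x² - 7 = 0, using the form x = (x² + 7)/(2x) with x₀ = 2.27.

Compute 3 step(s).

Equation: x² - 7 = 0
Fixed-point form: x = (x² + 7)/(2x)
x₀ = 2.27

x_1 = g(2.270000) = 2.676850
x_2 = g(2.676850) = 2.645932
x_3 = g(2.645932) = 2.645751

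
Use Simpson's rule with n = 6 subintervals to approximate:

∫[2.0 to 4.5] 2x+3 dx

f(x) = 2x+3
a = 2.0, b = 4.5, n = 6
h = (b - a)/n = 0.416667

Simpson's rule: (h/3)[f(x₀) + 4f(x₁) + 2f(x₂) + ... + f(xₙ)]

x_0 = 2.0000, f(x_0) = 7.000000, coefficient = 1
x_1 = 2.4167, f(x_1) = 7.833333, coefficient = 4
x_2 = 2.8333, f(x_2) = 8.666667, coefficient = 2
x_3 = 3.2500, f(x_3) = 9.500000, coefficient = 4
x_4 = 3.6667, f(x_4) = 10.333333, coefficient = 2
x_5 = 4.0833, f(x_5) = 11.166667, coefficient = 4
x_6 = 4.5000, f(x_6) = 12.000000, coefficient = 1

I ≈ (0.416667/3) × 171.000000 = 23.750000
Exact value: 23.750000
Error: 0.000000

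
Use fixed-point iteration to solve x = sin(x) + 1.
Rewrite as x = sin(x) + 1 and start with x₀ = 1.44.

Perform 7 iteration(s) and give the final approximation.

Equation: x = sin(x) + 1
Fixed-point form: x = sin(x) + 1
x₀ = 1.44

x_1 = g(1.440000) = 1.991458
x_2 = g(1.991458) = 1.912819
x_3 = g(1.912819) = 1.942078
x_4 = g(1.942078) = 1.931863
x_5 = g(1.931863) = 1.935521
x_6 = g(1.935521) = 1.934222
x_7 = g(1.934222) = 1.934684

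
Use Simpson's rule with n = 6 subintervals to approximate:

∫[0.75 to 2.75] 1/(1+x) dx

f(x) = 1/(1+x)
a = 0.75, b = 2.75, n = 6
h = (b - a)/n = 0.333333

Simpson's rule: (h/3)[f(x₀) + 4f(x₁) + 2f(x₂) + ... + f(xₙ)]

x_0 = 0.7500, f(x_0) = 0.571429, coefficient = 1
x_1 = 1.0833, f(x_1) = 0.480000, coefficient = 4
x_2 = 1.4167, f(x_2) = 0.413793, coefficient = 2
x_3 = 1.7500, f(x_3) = 0.363636, coefficient = 4
x_4 = 2.0833, f(x_4) = 0.324324, coefficient = 2
x_5 = 2.4167, f(x_5) = 0.292683, coefficient = 4
x_6 = 2.7500, f(x_6) = 0.266667, coefficient = 1

I ≈ (0.333333/3) × 6.859607 = 0.762179
Exact value: 0.762140
Error: 0.000039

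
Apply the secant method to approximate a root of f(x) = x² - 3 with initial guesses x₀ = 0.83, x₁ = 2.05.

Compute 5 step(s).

f(x) = x² - 3
x₀ = 0.83, x₁ = 2.05

Secant formula: x_{n+1} = x_n - f(x_n)(x_n - x_{n-1})/(f(x_n) - f(x_{n-1}))

Iteration 1:
  f(0.830000) = -2.311100
  f(2.050000) = 1.202500
  x_2 = 2.050000 - 1.202500×(2.050000 - 0.830000)/(1.202500 - (-2.311100))
       = 1.632465
Iteration 2:
  f(2.050000) = 1.202500
  f(1.632465) = -0.335057
  x_3 = 1.632465 - (-0.335057)×(1.632465 - 2.050000)/(-0.335057 - 1.202500)
       = 1.723452
Iteration 3:
  f(1.632465) = -0.335057
  f(1.723452) = -0.029712
  x_4 = 1.723452 - (-0.029712)×(1.723452 - 1.632465)/(-0.029712 - (-0.335057))
       = 1.732306
Iteration 4:
  f(1.723452) = -0.029712
  f(1.732306) = 0.000884
  x_5 = 1.732306 - 0.000884×(1.732306 - 1.723452)/(0.000884 - (-0.029712))
       = 1.732050
Iteration 5:
  f(1.732306) = 0.000884
  f(1.732050) = -0.000002
  x_6 = 1.732050 - (-0.000002)×(1.732050 - 1.732306)/(-0.000002 - 0.000884)
       = 1.732051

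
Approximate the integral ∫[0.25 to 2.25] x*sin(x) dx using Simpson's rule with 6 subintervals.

f(x) = x*sin(x)
a = 0.25, b = 2.25, n = 6
h = (b - a)/n = 0.333333

Simpson's rule: (h/3)[f(x₀) + 4f(x₁) + 2f(x₂) + ... + f(xₙ)]

x_0 = 0.2500, f(x_0) = 0.061851, coefficient = 1
x_1 = 0.5833, f(x_1) = 0.321305, coefficient = 4
x_2 = 0.9167, f(x_2) = 0.727446, coefficient = 2
x_3 = 1.2500, f(x_3) = 1.186231, coefficient = 4
x_4 = 1.5833, f(x_4) = 1.583209, coefficient = 2
x_5 = 1.9167, f(x_5) = 1.803163, coefficient = 4
x_6 = 2.2500, f(x_6) = 1.750665, coefficient = 1

I ≈ (0.333333/3) × 19.676623 = 2.186291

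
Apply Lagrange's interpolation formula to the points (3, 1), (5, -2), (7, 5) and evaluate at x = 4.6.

Lagrange interpolation formula:
P(x) = Σ yᵢ × Lᵢ(x)
where Lᵢ(x) = Π_{j≠i} (x - xⱼ)/(xᵢ - xⱼ)

L_0(4.6) = (4.6 - 5)/(3 - 5) × (4.6 - 7)/(3 - 7) = 0.120000
L_1(4.6) = (4.6 - 3)/(5 - 3) × (4.6 - 7)/(5 - 7) = 0.960000
L_2(4.6) = (4.6 - 3)/(7 - 3) × (4.6 - 5)/(7 - 5) = -0.080000

P(4.6) = 1×L_0(4.6) + (-2)×L_1(4.6) + 5×L_2(4.6)
P(4.6) = -2.200000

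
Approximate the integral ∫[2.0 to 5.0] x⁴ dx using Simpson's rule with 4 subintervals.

f(x) = x⁴
a = 2.0, b = 5.0, n = 4
h = (b - a)/n = 0.750000

Simpson's rule: (h/3)[f(x₀) + 4f(x₁) + 2f(x₂) + ... + f(xₙ)]

x_0 = 2.0000, f(x_0) = 16.000000, coefficient = 1
x_1 = 2.7500, f(x_1) = 57.191406, coefficient = 4
x_2 = 3.5000, f(x_2) = 150.062500, coefficient = 2
x_3 = 4.2500, f(x_3) = 326.253906, coefficient = 4
x_4 = 5.0000, f(x_4) = 625.000000, coefficient = 1

I ≈ (0.750000/3) × 2474.906250 = 618.726562
Exact value: 618.600000
Error: 0.126562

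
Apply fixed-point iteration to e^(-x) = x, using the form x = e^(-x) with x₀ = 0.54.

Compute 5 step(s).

Equation: e^(-x) = x
Fixed-point form: x = e^(-x)
x₀ = 0.54

x_1 = g(0.540000) = 0.582748
x_2 = g(0.582748) = 0.558362
x_3 = g(0.558362) = 0.572146
x_4 = g(0.572146) = 0.564313
x_5 = g(0.564313) = 0.568751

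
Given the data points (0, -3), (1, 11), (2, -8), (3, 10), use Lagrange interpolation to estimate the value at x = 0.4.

Lagrange interpolation formula:
P(x) = Σ yᵢ × Lᵢ(x)
where Lᵢ(x) = Π_{j≠i} (x - xⱼ)/(xᵢ - xⱼ)

L_0(0.4) = (0.4 - 1)/(0 - 1) × (0.4 - 2)/(0 - 2) × (0.4 - 3)/(0 - 3) = 0.416000
L_1(0.4) = (0.4 - 0)/(1 - 0) × (0.4 - 2)/(1 - 2) × (0.4 - 3)/(1 - 3) = 0.832000
L_2(0.4) = (0.4 - 0)/(2 - 0) × (0.4 - 1)/(2 - 1) × (0.4 - 3)/(2 - 3) = -0.312000
L_3(0.4) = (0.4 - 0)/(3 - 0) × (0.4 - 1)/(3 - 1) × (0.4 - 2)/(3 - 2) = 0.064000

P(0.4) = (-3)×L_0(0.4) + 11×L_1(0.4) + (-8)×L_2(0.4) + 10×L_3(0.4)
P(0.4) = 11.040000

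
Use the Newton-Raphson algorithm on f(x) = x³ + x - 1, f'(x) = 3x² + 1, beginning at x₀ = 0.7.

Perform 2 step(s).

f(x) = x³ + x - 1
f'(x) = 3x² + 1
x₀ = 0.7

Newton-Raphson formula: x_{n+1} = x_n - f(x_n)/f'(x_n)

Iteration 1:
  f(0.700000) = 0.043000
  f'(0.700000) = 2.470000
  x_1 = 0.700000 - 0.043000/2.470000 = 0.682591
Iteration 2:
  f(0.682591) = 0.000631
  f'(0.682591) = 2.397792
  x_2 = 0.682591 - 0.000631/2.397792 = 0.682328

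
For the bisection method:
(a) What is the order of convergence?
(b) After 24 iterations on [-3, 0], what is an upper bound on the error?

(a) Bisection has linear (order 1) convergence; the error is halved each step.

(b) Error bound = (b-a)/2^n = (0 - (-3))/2^{24}
    = 3/2^{24}

(a) 1 (linear); (b) error ≤ 1.79e-07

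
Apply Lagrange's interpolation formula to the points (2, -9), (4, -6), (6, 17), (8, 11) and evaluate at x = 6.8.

Lagrange interpolation formula:
P(x) = Σ yᵢ × Lᵢ(x)
where Lᵢ(x) = Π_{j≠i} (x - xⱼ)/(xᵢ - xⱼ)

L_0(6.8) = (6.8 - 4)/(2 - 4) × (6.8 - 6)/(2 - 6) × (6.8 - 8)/(2 - 8) = 0.056000
L_1(6.8) = (6.8 - 2)/(4 - 2) × (6.8 - 6)/(4 - 6) × (6.8 - 8)/(4 - 8) = -0.288000
L_2(6.8) = (6.8 - 2)/(6 - 2) × (6.8 - 4)/(6 - 4) × (6.8 - 8)/(6 - 8) = 1.008000
L_3(6.8) = (6.8 - 2)/(8 - 2) × (6.8 - 4)/(8 - 4) × (6.8 - 6)/(8 - 6) = 0.224000

P(6.8) = (-9)×L_0(6.8) + (-6)×L_1(6.8) + 17×L_2(6.8) + 11×L_3(6.8)
P(6.8) = 20.824000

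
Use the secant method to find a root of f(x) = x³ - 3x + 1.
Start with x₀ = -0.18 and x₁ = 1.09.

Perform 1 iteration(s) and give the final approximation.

f(x) = x³ - 3x + 1
x₀ = -0.18, x₁ = 1.09

Secant formula: x_{n+1} = x_n - f(x_n)(x_n - x_{n-1})/(f(x_n) - f(x_{n-1}))

Iteration 1:
  f(-0.180000) = 1.534168
  f(1.090000) = -0.974971
  x_2 = 1.090000 - (-0.974971)×(1.090000 - (-0.180000))/(-0.974971 - 1.534168)
       = 0.596519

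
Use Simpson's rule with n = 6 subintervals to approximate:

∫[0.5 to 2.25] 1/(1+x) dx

f(x) = 1/(1+x)
a = 0.5, b = 2.25, n = 6
h = (b - a)/n = 0.291667

Simpson's rule: (h/3)[f(x₀) + 4f(x₁) + 2f(x₂) + ... + f(xₙ)]

x_0 = 0.5000, f(x_0) = 0.666667, coefficient = 1
x_1 = 0.7917, f(x_1) = 0.558140, coefficient = 4
x_2 = 1.0833, f(x_2) = 0.480000, coefficient = 2
x_3 = 1.3750, f(x_3) = 0.421053, coefficient = 4
x_4 = 1.6667, f(x_4) = 0.375000, coefficient = 2
x_5 = 1.9583, f(x_5) = 0.338028, coefficient = 4
x_6 = 2.2500, f(x_6) = 0.307692, coefficient = 1

I ≈ (0.291667/3) × 7.953240 = 0.773232
Exact value: 0.773190
Error: 0.000042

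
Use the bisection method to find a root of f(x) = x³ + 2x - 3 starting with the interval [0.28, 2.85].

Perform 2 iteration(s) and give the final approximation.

f(x) = x³ + 2x - 3
Initial interval: [0.28, 2.85]

Iteration 1:
  c_1 = (0.280000 + 2.850000)/2 = 1.565000
  f(c_1) = f(1.565000) = 3.963037
  f(a) × f(c) < 0, new interval: [0.280000, 1.565000]
Iteration 2:
  c_2 = (0.280000 + 1.565000)/2 = 0.922500
  f(c_2) = f(0.922500) = -0.369947
  f(a) × f(c) ≥ 0, new interval: [0.922500, 1.565000]

After 2 iteration(s), the approximation is c_2 = 0.922500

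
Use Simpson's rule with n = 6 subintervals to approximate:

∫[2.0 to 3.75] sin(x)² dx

f(x) = sin(x)²
a = 2.0, b = 3.75, n = 6
h = (b - a)/n = 0.291667

Simpson's rule: (h/3)[f(x₀) + 4f(x₁) + 2f(x₂) + ... + f(xₙ)]

x_0 = 2.0000, f(x_0) = 0.826822, coefficient = 1
x_1 = 2.2917, f(x_1) = 0.564349, coefficient = 4
x_2 = 2.5833, f(x_2) = 0.280593, coefficient = 2
x_3 = 2.8750, f(x_3) = 0.069404, coefficient = 4
x_4 = 3.1667, f(x_4) = 0.000629, coefficient = 2
x_5 = 3.4583, f(x_5) = 0.097014, coefficient = 4
x_6 = 3.7500, f(x_6) = 0.326682, coefficient = 1

I ≈ (0.291667/3) × 4.639015 = 0.451015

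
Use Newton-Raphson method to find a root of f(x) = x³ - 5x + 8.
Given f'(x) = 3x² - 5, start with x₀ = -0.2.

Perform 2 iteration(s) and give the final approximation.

f(x) = x³ - 5x + 8
f'(x) = 3x² - 5
x₀ = -0.2

Newton-Raphson formula: x_{n+1} = x_n - f(x_n)/f'(x_n)

Iteration 1:
  f(-0.200000) = 8.992000
  f'(-0.200000) = -4.880000
  x_1 = -0.200000 - 8.992000/(-4.880000) = 1.642623
Iteration 2:
  f(1.642623) = 4.219027
  f'(1.642623) = 3.094630
  x_2 = 1.642623 - 4.219027/3.094630 = 0.279285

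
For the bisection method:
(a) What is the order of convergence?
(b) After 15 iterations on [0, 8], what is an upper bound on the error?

(a) Bisection has linear (order 1) convergence; the error is halved each step.

(b) Error bound = (b-a)/2^n = (8 - 0)/2^{15}
    = 8/2^{15}

(a) 1 (linear); (b) error ≤ 2.44e-04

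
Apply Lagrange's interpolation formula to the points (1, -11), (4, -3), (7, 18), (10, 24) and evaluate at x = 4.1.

Lagrange interpolation formula:
P(x) = Σ yᵢ × Lᵢ(x)
where Lᵢ(x) = Π_{j≠i} (x - xⱼ)/(xᵢ - xⱼ)

L_0(4.1) = (4.1 - 4)/(1 - 4) × (4.1 - 7)/(1 - 7) × (4.1 - 10)/(1 - 10) = -0.010562
L_1(4.1) = (4.1 - 1)/(4 - 1) × (4.1 - 7)/(4 - 7) × (4.1 - 10)/(4 - 10) = 0.982241
L_2(4.1) = (4.1 - 1)/(7 - 1) × (4.1 - 4)/(7 - 4) × (4.1 - 10)/(7 - 10) = 0.033870
L_3(4.1) = (4.1 - 1)/(10 - 1) × (4.1 - 4)/(10 - 4) × (4.1 - 7)/(10 - 7) = -0.005549

P(4.1) = (-11)×L_0(4.1) + (-3)×L_1(4.1) + 18×L_2(4.1) + 24×L_3(4.1)
P(4.1) = -2.354062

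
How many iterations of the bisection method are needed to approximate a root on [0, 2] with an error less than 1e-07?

We need (b-a)/2^n ≤ 1e-07
(2 - 0)/2^n ≤ 1e-07
2/2^n ≤ 1e-07
2^n ≥ 20000000
n ≥ log₂(20000000) = 24.25
n ≥ 25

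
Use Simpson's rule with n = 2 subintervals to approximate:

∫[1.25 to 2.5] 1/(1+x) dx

f(x) = 1/(1+x)
a = 1.25, b = 2.5, n = 2
h = (b - a)/n = 0.625000

Simpson's rule: (h/3)[f(x₀) + 4f(x₁) + 2f(x₂) + ... + f(xₙ)]

x_0 = 1.2500, f(x_0) = 0.444444, coefficient = 1
x_1 = 1.8750, f(x_1) = 0.347826, coefficient = 4
x_2 = 2.5000, f(x_2) = 0.285714, coefficient = 1

I ≈ (0.625000/3) × 2.121463 = 0.441971
Exact value: 0.441833
Error: 0.000139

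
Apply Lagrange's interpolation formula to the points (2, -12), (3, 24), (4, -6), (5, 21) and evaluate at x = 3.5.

Lagrange interpolation formula:
P(x) = Σ yᵢ × Lᵢ(x)
where Lᵢ(x) = Π_{j≠i} (x - xⱼ)/(xᵢ - xⱼ)

L_0(3.5) = (3.5 - 3)/(2 - 3) × (3.5 - 4)/(2 - 4) × (3.5 - 5)/(2 - 5) = -0.062500
L_1(3.5) = (3.5 - 2)/(3 - 2) × (3.5 - 4)/(3 - 4) × (3.5 - 5)/(3 - 5) = 0.562500
L_2(3.5) = (3.5 - 2)/(4 - 2) × (3.5 - 3)/(4 - 3) × (3.5 - 5)/(4 - 5) = 0.562500
L_3(3.5) = (3.5 - 2)/(5 - 2) × (3.5 - 3)/(5 - 3) × (3.5 - 4)/(5 - 4) = -0.062500

P(3.5) = (-12)×L_0(3.5) + 24×L_1(3.5) + (-6)×L_2(3.5) + 21×L_3(3.5)
P(3.5) = 9.562500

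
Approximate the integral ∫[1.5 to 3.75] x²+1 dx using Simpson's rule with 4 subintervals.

f(x) = x²+1
a = 1.5, b = 3.75, n = 4
h = (b - a)/n = 0.562500

Simpson's rule: (h/3)[f(x₀) + 4f(x₁) + 2f(x₂) + ... + f(xₙ)]

x_0 = 1.5000, f(x_0) = 3.250000, coefficient = 1
x_1 = 2.0625, f(x_1) = 5.253906, coefficient = 4
x_2 = 2.6250, f(x_2) = 7.890625, coefficient = 2
x_3 = 3.1875, f(x_3) = 11.160156, coefficient = 4
x_4 = 3.7500, f(x_4) = 15.062500, coefficient = 1

I ≈ (0.562500/3) × 99.750000 = 18.703125
Exact value: 18.703125
Error: 0.000000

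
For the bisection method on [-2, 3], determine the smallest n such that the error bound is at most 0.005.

We need (b-a)/2^n ≤ 0.005
(3 - (-2))/2^n ≤ 0.005
5/2^n ≤ 0.005
2^n ≥ 1000
n ≥ log₂(1000) = 9.97
n ≥ 10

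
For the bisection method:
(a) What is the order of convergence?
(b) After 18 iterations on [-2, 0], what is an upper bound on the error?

(a) Bisection has linear (order 1) convergence; the error is halved each step.

(b) Error bound = (b-a)/2^n = (0 - (-2))/2^{18}
    = 2/2^{18}

(a) 1 (linear); (b) error ≤ 7.63e-06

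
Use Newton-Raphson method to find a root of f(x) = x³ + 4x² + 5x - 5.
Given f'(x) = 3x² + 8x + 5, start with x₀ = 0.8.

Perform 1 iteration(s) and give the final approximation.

f(x) = x³ + 4x² + 5x - 5
f'(x) = 3x² + 8x + 5
x₀ = 0.8

Newton-Raphson formula: x_{n+1} = x_n - f(x_n)/f'(x_n)

Iteration 1:
  f(0.800000) = 2.072000
  f'(0.800000) = 13.320000
  x_1 = 0.800000 - 2.072000/13.320000 = 0.644444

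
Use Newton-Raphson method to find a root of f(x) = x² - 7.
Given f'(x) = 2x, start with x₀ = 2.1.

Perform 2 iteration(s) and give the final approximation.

f(x) = x² - 7
f'(x) = 2x
x₀ = 2.1

Newton-Raphson formula: x_{n+1} = x_n - f(x_n)/f'(x_n)

Iteration 1:
  f(2.100000) = -2.590000
  f'(2.100000) = 4.200000
  x_1 = 2.100000 - (-2.590000)/4.200000 = 2.716667
Iteration 2:
  f(2.716667) = 0.380278
  f'(2.716667) = 5.433333
  x_2 = 2.716667 - 0.380278/5.433333 = 2.646677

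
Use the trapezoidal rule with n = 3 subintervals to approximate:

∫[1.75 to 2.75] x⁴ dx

f(x) = x⁴
a = 1.75, b = 2.75, n = 3
h = (b - a)/n = 0.333333

Trapezoidal rule: (h/2)[f(x₀) + 2f(x₁) + 2f(x₂) + ... + f(xₙ)]

x_0 = 1.7500, f(x_0) = 9.378906, coefficient = 1
x_1 = 2.0833, f(x_1) = 18.838011, coefficient = 2
x_2 = 2.4167, f(x_2) = 34.108845, coefficient = 2
x_3 = 2.7500, f(x_3) = 57.191406, coefficient = 1

I ≈ (0.333333/2) × 172.464024 = 28.744004
Exact value: 28.172656
Error: 0.571348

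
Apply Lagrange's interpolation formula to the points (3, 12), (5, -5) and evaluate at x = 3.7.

Lagrange interpolation formula:
P(x) = Σ yᵢ × Lᵢ(x)
where Lᵢ(x) = Π_{j≠i} (x - xⱼ)/(xᵢ - xⱼ)

L_0(3.7) = (3.7 - 5)/(3 - 5) = 0.650000
L_1(3.7) = (3.7 - 3)/(5 - 3) = 0.350000

P(3.7) = 12×L_0(3.7) + (-5)×L_1(3.7)
P(3.7) = 6.050000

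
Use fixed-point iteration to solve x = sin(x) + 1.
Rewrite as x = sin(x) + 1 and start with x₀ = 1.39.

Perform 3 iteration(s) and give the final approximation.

Equation: x = sin(x) + 1
Fixed-point form: x = sin(x) + 1
x₀ = 1.39

x_1 = g(1.390000) = 1.983701
x_2 = g(1.983701) = 1.915959
x_3 = g(1.915959) = 1.941020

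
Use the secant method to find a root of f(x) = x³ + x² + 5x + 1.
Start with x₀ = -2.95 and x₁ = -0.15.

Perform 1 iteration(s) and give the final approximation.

f(x) = x³ + x² + 5x + 1
x₀ = -2.95, x₁ = -0.15

Secant formula: x_{n+1} = x_n - f(x_n)(x_n - x_{n-1})/(f(x_n) - f(x_{n-1}))

Iteration 1:
  f(-2.950000) = -30.719875
  f(-0.150000) = 0.269125
  x_2 = -0.150000 - 0.269125×(-0.150000 - (-2.950000))/(0.269125 - (-30.719875))
       = -0.174317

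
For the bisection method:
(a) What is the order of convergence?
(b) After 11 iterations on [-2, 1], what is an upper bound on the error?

(a) Bisection has linear (order 1) convergence; the error is halved each step.

(b) Error bound = (b-a)/2^n = (1 - (-2))/2^{11}
    = 3/2^{11}

(a) 1 (linear); (b) error ≤ 1.46e-03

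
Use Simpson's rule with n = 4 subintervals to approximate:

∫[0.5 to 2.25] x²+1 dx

f(x) = x²+1
a = 0.5, b = 2.25, n = 4
h = (b - a)/n = 0.437500

Simpson's rule: (h/3)[f(x₀) + 4f(x₁) + 2f(x₂) + ... + f(xₙ)]

x_0 = 0.5000, f(x_0) = 1.250000, coefficient = 1
x_1 = 0.9375, f(x_1) = 1.878906, coefficient = 4
x_2 = 1.3750, f(x_2) = 2.890625, coefficient = 2
x_3 = 1.8125, f(x_3) = 4.285156, coefficient = 4
x_4 = 2.2500, f(x_4) = 6.062500, coefficient = 1

I ≈ (0.437500/3) × 37.750000 = 5.505208
Exact value: 5.505208
Error: 0.000000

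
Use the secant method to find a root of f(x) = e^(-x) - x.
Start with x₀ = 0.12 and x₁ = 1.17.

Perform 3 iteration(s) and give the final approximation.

f(x) = e^(-x) - x
x₀ = 0.12, x₁ = 1.17

Secant formula: x_{n+1} = x_n - f(x_n)(x_n - x_{n-1})/(f(x_n) - f(x_{n-1}))

Iteration 1:
  f(0.120000) = 0.766920
  f(1.170000) = -0.859633
  x_2 = 1.170000 - (-0.859633)×(1.170000 - 0.120000)/(-0.859633 - 0.766920)
       = 0.615075
Iteration 2:
  f(1.170000) = -0.859633
  f(0.615075) = -0.074475
  x_3 = 0.615075 - (-0.074475)×(0.615075 - 1.170000)/(-0.074475 - (-0.859633))
       = 0.562439
Iteration 3:
  f(0.615075) = -0.074475
  f(0.562439) = 0.007379
  x_4 = 0.562439 - 0.007379×(0.562439 - 0.615075)/(0.007379 - (-0.074475))
       = 0.567184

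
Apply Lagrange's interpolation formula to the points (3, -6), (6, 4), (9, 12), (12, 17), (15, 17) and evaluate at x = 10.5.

Lagrange interpolation formula:
P(x) = Σ yᵢ × Lᵢ(x)
where Lᵢ(x) = Π_{j≠i} (x - xⱼ)/(xᵢ - xⱼ)

L_0(10.5) = (10.5 - 6)/(3 - 6) × (10.5 - 9)/(3 - 9) × (10.5 - 12)/(3 - 12) × (10.5 - 15)/(3 - 15) = 0.023438
L_1(10.5) = (10.5 - 3)/(6 - 3) × (10.5 - 9)/(6 - 9) × (10.5 - 12)/(6 - 12) × (10.5 - 15)/(6 - 15) = -0.156250
L_2(10.5) = (10.5 - 3)/(9 - 3) × (10.5 - 6)/(9 - 6) × (10.5 - 12)/(9 - 12) × (10.5 - 15)/(9 - 15) = 0.703125
L_3(10.5) = (10.5 - 3)/(12 - 3) × (10.5 - 6)/(12 - 6) × (10.5 - 9)/(12 - 9) × (10.5 - 15)/(12 - 15) = 0.468750
L_4(10.5) = (10.5 - 3)/(15 - 3) × (10.5 - 6)/(15 - 6) × (10.5 - 9)/(15 - 9) × (10.5 - 12)/(15 - 12) = -0.039062

P(10.5) = (-6)×L_0(10.5) + 4×L_1(10.5) + 12×L_2(10.5) + 17×L_3(10.5) + 17×L_4(10.5)
P(10.5) = 14.976562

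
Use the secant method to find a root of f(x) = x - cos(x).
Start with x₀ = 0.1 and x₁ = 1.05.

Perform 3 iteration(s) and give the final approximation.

f(x) = x - cos(x)
x₀ = 0.1, x₁ = 1.05

Secant formula: x_{n+1} = x_n - f(x_n)(x_n - x_{n-1})/(f(x_n) - f(x_{n-1}))

Iteration 1:
  f(0.100000) = -0.895004
  f(1.050000) = 0.552429
  x_2 = 1.050000 - 0.552429×(1.050000 - 0.100000)/(0.552429 - (-0.895004))
       = 0.687422
Iteration 2:
  f(1.050000) = 0.552429
  f(0.687422) = -0.085463
  x_3 = 0.687422 - (-0.085463)×(0.687422 - 1.050000)/(-0.085463 - 0.552429)
       = 0.735999
Iteration 3:
  f(0.687422) = -0.085463
  f(0.735999) = -0.005162
  x_4 = 0.735999 - (-0.005162)×(0.735999 - 0.687422)/(-0.005162 - (-0.085463))
       = 0.739121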